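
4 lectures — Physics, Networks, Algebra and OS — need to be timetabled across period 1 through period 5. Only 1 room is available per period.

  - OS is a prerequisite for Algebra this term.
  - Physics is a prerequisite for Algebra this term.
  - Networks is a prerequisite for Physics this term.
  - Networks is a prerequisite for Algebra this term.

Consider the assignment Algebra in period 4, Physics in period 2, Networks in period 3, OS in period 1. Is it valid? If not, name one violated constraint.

Only 1 room is available per period — holds.
Networks is a prerequisite for Physics this term — violated.
Physics is a prerequisite for Algebra this term — holds.
OS is a prerequisite for Algebra this term — holds.
Networks is a prerequisite for Algebra this term — holds.

Invalid. Networks is a prerequisite for Physics this term.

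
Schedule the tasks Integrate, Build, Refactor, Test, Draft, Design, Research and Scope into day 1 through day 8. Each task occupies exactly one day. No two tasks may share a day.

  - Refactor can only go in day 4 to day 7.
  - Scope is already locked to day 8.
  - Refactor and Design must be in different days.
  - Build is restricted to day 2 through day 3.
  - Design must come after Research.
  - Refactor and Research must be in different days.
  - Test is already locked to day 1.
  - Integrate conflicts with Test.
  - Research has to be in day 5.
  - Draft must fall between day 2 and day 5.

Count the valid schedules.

Splitting on Integrate: it can be day 2 (2), day 3 (2), day 4 (4), day 6 (2), day 7 (2). Listing each branch's schedules as (Build, Refactor, Test, Draft, Design, Research, Scope) by day number:
Integrate=day 2: (3,6,1,4,7,5,8) (3,7,1,4,6,5,8) — 2.
Integrate=day 3: (2,6,1,4,7,5,8) (2,7,1,4,6,5,8) — 2.
Integrate=day 4: (2,6,1,3,7,5,8) (2,7,1,3,6,5,8) (3,6,1,2,7,5,8) (3,7,1,2,6,5,8) — 4.
Integrate=day 6: (2,4,1,3,7,5,8) (3,4,1,2,7,5,8) — 2.
Integrate=day 7: (2,4,1,3,6,5,8) (3,4,1,2,6,5,8) — 2.
Summing: 2 + 2 + 4 + 2 + 2 = 12.

12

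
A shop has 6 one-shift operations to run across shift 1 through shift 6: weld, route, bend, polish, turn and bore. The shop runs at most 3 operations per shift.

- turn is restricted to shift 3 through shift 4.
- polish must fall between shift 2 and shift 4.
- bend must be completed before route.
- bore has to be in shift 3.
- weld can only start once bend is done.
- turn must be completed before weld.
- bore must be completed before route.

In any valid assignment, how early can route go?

Precedence pushes route to at least shift 4.
route at shift 4 is achievable: weld in shift 4; route in shift 4; bore in shift 3; turn in shift 3; bend in shift 1; polish in shift 2.

shift 4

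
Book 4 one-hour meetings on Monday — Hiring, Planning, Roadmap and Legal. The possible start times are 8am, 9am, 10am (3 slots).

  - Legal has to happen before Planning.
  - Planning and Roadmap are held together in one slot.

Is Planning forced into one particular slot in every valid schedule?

No

Planning can be 9am (e.g. Planning -> 9am; Legal -> 8am; Roadmap -> 9am; Hiring -> 8am) or 10am (e.g. Planning -> 10am; Hiring -> 8am; Legal -> 8am; Roadmap -> 10am).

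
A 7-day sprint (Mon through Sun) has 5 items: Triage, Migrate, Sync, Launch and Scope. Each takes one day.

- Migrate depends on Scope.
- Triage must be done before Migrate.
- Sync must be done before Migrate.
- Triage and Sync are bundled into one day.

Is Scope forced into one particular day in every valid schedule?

No

Scope can be Mon (e.g. Scope -> Mon, Triage -> Mon, Sync -> Mon, Migrate -> Tue, Launch -> Mon) or Tue (e.g. Triage=Mon, Sync=Mon, Scope=Tue, Launch=Mon, Migrate=Wed).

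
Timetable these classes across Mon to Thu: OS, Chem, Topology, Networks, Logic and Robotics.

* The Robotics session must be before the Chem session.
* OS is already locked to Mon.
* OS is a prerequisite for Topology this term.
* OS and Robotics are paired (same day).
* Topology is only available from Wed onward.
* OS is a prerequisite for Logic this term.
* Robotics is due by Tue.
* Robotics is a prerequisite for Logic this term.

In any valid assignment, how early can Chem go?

Precedence pushes Chem to at least Tue.
Chem at Tue is achievable: Robotics=Mon, Chem=Tue, OS=Mon, Logic=Tue, Networks=Mon, Topology=Wed.

Tue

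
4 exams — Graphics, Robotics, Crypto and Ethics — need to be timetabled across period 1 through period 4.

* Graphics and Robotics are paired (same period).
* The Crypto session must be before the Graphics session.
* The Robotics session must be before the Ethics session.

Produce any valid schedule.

Ethics=period 3, Robotics=period 2, Graphics=period 2, Crypto=period 1

Checking: Robotics(period 2) before Ethics(period 3); Crypto(period 1) before Graphics(period 2); Graphics = Robotics = period 2.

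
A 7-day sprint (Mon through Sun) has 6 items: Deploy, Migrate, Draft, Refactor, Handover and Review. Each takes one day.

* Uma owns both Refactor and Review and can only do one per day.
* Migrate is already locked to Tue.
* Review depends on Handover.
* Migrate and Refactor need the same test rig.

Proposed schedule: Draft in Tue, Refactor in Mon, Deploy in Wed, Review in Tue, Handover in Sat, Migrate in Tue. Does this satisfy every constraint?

Invalid. Review depends on Handover.

Uma owns both Refactor and Review and can only do one per day — holds.
Migrate and Refactor need the same test rig — holds.
Review depends on Handover — violated.
Migrate is already locked to Tue — holds.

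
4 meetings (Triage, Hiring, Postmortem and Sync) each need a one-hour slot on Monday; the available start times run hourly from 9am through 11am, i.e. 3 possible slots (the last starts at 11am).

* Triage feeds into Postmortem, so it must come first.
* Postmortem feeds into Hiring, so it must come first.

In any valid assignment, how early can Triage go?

Downstream work caps Triage at 9am.
Triage at 9am is achievable: Triage -> 9am, Postmortem -> 10am, Sync -> 9am, Hiring -> 11am.

9am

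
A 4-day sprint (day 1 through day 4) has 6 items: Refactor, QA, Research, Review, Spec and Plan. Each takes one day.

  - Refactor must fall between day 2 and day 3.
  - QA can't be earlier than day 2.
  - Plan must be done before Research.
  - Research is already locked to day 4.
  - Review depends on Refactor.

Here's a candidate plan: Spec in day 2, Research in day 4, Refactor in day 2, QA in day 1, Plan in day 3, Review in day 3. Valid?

No. QA can't be earlier than day 2 is not satisfied.

Plan must be done before Research — holds.
Refactor must fall between day 2 and day 3 — holds.
Review depends on Refactor — holds.
Research is already locked to day 4 — holds.
QA can't be earlier than day 2 — violated.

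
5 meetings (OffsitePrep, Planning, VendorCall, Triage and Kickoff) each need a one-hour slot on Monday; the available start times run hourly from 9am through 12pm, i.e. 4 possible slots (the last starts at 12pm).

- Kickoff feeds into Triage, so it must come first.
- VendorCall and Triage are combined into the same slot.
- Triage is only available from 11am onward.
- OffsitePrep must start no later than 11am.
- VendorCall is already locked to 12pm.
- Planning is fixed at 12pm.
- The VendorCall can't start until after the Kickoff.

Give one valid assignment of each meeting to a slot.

Planning=12pm, Kickoff=9am, Triage=12pm, OffsitePrep=9am, VendorCall=12pm

Checking: Kickoff(9am) before Triage(12pm); Kickoff(9am) before VendorCall(12pm); VendorCall = Triage = 12pm; VendorCall=12pm in [12pm,12pm]; OffsitePrep=9am in [9am,11am]; Planning=12pm in [12pm,12pm]; Triage=12pm in [11am,12pm].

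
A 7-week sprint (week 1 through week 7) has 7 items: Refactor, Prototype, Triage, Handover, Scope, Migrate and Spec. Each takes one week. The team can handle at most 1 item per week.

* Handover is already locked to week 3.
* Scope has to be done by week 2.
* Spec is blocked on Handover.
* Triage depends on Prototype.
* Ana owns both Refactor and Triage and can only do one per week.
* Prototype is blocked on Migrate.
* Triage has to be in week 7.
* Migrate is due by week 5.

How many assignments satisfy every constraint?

Splitting on Refactor: it can be week 1 (3), week 2 (3), week 4 (4), week 5 (4), week 6 (4). Listing each branch's schedules as (Prototype, Triage, Handover, Scope, Migrate, Spec) by week number:
Refactor=week 1: (5,7,3,2,4,6) (6,7,3,2,4,5) (6,7,3,2,5,4) — 3.
Refactor=week 2: (5,7,3,1,4,6) (6,7,3,1,4,5) (6,7,3,1,5,4) — 3.
Refactor=week 4: (5,7,3,1,2,6) (5,7,3,2,1,6) (6,7,3,1,2,5) (6,7,3,2,1,5) — 4.
Refactor=week 5: (4,7,3,1,2,6) (4,7,3,2,1,6) (6,7,3,1,2,4) (6,7,3,2,1,4) — 4.
Refactor=week 6: (4,7,3,1,2,5) (4,7,3,2,1,5) (5,7,3,1,2,4) (5,7,3,2,1,4) — 4.
Summing: 3 + 3 + 4 + 4 + 4 = 18.

18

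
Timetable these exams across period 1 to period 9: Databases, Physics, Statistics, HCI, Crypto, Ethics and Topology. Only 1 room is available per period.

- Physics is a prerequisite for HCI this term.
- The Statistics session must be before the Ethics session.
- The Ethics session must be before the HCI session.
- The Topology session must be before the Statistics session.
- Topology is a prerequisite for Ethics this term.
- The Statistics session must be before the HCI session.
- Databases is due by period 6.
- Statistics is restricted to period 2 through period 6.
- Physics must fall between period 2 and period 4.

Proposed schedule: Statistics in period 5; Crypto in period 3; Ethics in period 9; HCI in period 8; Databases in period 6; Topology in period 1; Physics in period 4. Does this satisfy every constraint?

Invalid. The Ethics session must be before the HCI session.

Statistics is restricted to period 2 through period 6 — holds.
Physics is a prerequisite for HCI this term — holds.
The Statistics session must be before the HCI session — holds.
Topology is a prerequisite for Ethics this term — holds.
Physics must fall between period 2 and period 4 — holds.
The Statistics session must be before the Ethics session — holds.
The Topology session must be before the Statistics session — holds.
The Ethics session must be before the HCI session — violated.
Only 1 room is available per period — holds.
Databases is due by period 6 — holds.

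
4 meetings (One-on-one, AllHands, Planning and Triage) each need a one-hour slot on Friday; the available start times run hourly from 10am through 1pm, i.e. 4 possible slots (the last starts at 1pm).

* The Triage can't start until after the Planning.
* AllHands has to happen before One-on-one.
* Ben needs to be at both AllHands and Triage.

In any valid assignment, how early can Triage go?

Precedence pushes Triage to at least 11am.
Triage at 11am is achievable: One-on-one -> 11am; Planning -> 10am; Triage -> 11am; AllHands -> 10am.

11am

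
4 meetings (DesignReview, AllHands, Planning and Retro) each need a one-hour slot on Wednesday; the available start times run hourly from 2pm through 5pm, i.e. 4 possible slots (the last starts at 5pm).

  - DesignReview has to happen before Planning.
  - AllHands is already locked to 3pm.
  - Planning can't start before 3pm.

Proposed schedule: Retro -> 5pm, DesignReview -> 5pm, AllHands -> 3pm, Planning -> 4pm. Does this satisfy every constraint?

Planning can't start before 3pm — holds.
DesignReview has to happen before Planning — violated.
AllHands is already locked to 3pm — holds.

No — it violates: DesignReview has to happen before Planning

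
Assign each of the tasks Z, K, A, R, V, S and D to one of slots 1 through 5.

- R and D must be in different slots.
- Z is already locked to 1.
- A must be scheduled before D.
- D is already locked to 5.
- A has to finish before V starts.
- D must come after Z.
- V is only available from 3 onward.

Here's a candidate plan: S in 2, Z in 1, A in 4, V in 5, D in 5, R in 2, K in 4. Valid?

R and D must be in different slots — holds.
D is already locked to 5 — holds.
A has to finish before V starts — holds.
V is only available from 3 onward — holds.
D must come after Z — holds.
A must be scheduled before D — holds.
Z is already locked to 1 — holds.

Yes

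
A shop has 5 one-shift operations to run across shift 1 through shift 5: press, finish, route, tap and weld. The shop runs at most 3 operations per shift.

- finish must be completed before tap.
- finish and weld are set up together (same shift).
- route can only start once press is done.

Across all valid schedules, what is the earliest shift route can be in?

Precedence pushes route to at least shift 2.
route at shift 2 is achievable: tap -> shift 2; press -> shift 1; weld -> shift 1; finish -> shift 1; route -> shift 2.

shift 2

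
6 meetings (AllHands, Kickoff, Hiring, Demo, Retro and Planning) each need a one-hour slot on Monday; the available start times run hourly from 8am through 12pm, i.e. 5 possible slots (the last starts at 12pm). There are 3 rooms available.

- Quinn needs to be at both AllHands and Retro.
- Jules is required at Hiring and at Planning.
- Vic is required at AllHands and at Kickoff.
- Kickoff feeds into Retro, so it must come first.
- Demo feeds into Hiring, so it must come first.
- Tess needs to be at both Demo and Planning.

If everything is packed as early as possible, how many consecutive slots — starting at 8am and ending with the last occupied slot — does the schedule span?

3 slots

The precedence chain requires at least 2 distinct slots.
With at most 3 per slot and 6 meetings, at least 2 slots are needed.
Could 2 slots be enough, i.e. nothing placed later than 9am? No: Hiring must come after Demo (at 8am or later) → {9am}; Demo must come before Hiring (at 9am or earlier) → {8am}; Planning can't share with Hiring (9am) → {8am}; Planning can't share with Demo (8am) → nothing is left.
So 2 slots is not enough.
3 works (last occupied slot: 10am): for example Retro -> 9am, Demo -> 8am, Hiring -> 9am, AllHands -> 10am, Kickoff -> 8am, Planning -> 10am.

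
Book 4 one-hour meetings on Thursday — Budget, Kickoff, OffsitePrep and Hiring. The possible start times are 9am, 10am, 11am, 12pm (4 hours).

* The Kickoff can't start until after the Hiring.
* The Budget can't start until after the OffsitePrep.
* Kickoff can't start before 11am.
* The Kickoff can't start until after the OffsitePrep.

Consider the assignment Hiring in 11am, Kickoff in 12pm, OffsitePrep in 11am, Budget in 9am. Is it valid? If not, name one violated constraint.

Invalid. The Budget can't start until after the OffsitePrep.

The Kickoff can't start until after the OffsitePrep — holds.
The Kickoff can't start until after the Hiring — holds.
Kickoff can't start before 11am — holds.
The Budget can't start until after the OffsitePrep — violated.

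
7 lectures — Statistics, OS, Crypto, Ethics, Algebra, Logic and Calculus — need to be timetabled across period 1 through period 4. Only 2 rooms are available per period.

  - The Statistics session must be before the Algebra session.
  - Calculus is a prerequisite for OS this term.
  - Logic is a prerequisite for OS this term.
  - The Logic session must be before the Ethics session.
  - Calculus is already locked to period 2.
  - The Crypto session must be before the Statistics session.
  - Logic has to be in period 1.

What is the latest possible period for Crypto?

Downstream work caps Crypto at period 2.
Crypto at period 2 is achievable: OS in period 3, Algebra in period 4, Statistics in period 3, Calculus in period 2, Ethics in period 4, Crypto in period 2, Logic in period 1.

period 2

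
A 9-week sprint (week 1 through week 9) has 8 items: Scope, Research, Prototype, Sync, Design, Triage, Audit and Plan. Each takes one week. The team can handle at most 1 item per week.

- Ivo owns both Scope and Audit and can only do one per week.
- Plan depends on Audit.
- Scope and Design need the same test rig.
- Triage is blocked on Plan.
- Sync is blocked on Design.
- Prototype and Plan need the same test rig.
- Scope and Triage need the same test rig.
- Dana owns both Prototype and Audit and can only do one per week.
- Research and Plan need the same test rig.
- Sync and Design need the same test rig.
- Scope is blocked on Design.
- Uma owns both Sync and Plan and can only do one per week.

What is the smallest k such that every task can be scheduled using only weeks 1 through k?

8 weeks

The precedence chain requires at least 3 distinct weeks.
With at most 1 per week and 8 tasks, at least 8 weeks are needed.
8 works (last occupied week: week 8): for example Prototype in week 8; Research in week 7; Design in week 1; Audit in week 2; Sync in week 5; Scope in week 4; Plan in week 3; Triage in week 6.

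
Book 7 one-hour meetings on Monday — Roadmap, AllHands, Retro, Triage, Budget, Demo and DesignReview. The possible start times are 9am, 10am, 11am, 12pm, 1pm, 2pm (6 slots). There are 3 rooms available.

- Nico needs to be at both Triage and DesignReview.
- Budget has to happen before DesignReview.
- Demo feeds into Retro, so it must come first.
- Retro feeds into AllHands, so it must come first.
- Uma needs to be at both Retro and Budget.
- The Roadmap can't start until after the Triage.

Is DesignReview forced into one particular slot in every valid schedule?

DesignReview can be 10am (e.g. DesignReview=10am, Triage=9am, AllHands=11am, Budget=9am, Retro=10am, Roadmap=10am, Demo=9am) or 11am (e.g. Demo -> 9am, DesignReview -> 11am, Retro -> 10am, Triage -> 9am, AllHands -> 11am, Budget -> 9am, Roadmap -> 10am).

No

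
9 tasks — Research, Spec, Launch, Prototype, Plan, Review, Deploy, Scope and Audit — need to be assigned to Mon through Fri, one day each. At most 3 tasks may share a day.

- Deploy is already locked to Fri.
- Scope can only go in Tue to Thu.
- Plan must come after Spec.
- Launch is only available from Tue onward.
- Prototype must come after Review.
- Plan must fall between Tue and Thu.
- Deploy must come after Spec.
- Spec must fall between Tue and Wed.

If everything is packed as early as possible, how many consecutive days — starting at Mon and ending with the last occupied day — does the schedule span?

5

The precedence chain requires at least 2 distinct days.
With at most 3 per day and 9 tasks, at least 3 days are needed.
Deploy can't be placed before Fri — that is day 5 counting from Mon — so the schedule must run through at least 5 days.
5 works (last occupied day: Fri): for example Research -> Mon; Spec -> Tue; Deploy -> Fri; Audit -> Mon; Prototype -> Wed; Plan -> Wed; Scope -> Tue; Review -> Mon; Launch -> Tue.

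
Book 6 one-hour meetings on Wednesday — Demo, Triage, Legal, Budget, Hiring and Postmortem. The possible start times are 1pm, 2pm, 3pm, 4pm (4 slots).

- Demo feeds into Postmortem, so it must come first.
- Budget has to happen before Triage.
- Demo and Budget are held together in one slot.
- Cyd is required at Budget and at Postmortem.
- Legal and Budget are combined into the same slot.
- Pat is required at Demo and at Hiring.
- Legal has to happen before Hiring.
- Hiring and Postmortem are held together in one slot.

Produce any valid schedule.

Triage -> 2pm; Demo -> 1pm; Legal -> 1pm; Budget -> 1pm; Postmortem -> 2pm; Hiring -> 2pm

Checking: Demo(1pm) before Postmortem(2pm); Budget(1pm) before Triage(2pm); Legal(1pm) before Hiring(2pm); Demo(1pm) != Hiring(2pm); Budget(1pm) != Postmortem(2pm); Legal = Budget = 1pm; Hiring = Postmortem = 2pm; Demo = Budget = 1pm.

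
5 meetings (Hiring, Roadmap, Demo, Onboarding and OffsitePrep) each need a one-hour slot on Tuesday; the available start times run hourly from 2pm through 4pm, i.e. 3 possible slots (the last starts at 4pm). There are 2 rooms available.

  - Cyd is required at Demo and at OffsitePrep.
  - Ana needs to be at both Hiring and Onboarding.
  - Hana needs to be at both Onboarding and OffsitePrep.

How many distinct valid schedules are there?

Splitting on Hiring: it can be 2pm (14), 3pm (14), 4pm (14). Listing each branch's schedules as (Roadmap, Demo, Onboarding, OffsitePrep):
Hiring=2pm: (2pm,3pm,3pm,4pm) (2pm,4pm,4pm,3pm) (3pm,2pm,3pm,4pm) (3pm,2pm,4pm,3pm) (3pm,3pm,4pm,2pm) (3pm,4pm,3pm,2pm) (3pm,4pm,4pm,2pm) (3pm,4pm,4pm,3pm) (4pm,2pm,3pm,4pm) (4pm,2pm,4pm,3pm) (4pm,3pm,3pm,2pm) (4pm,3pm,3pm,4pm) (4pm,3pm,4pm,2pm) (4pm,4pm,3pm,2pm) — 14.
Hiring=3pm: (2pm,2pm,4pm,3pm) (2pm,3pm,2pm,4pm) (2pm,3pm,4pm,2pm) (2pm,4pm,2pm,3pm) (2pm,4pm,4pm,2pm) (2pm,4pm,4pm,3pm) (3pm,2pm,2pm,4pm) (3pm,4pm,4pm,2pm) (4pm,2pm,2pm,3pm) (4pm,2pm,2pm,4pm) (4pm,2pm,4pm,3pm) (4pm,3pm,2pm,4pm) (4pm,3pm,4pm,2pm) (4pm,4pm,2pm,3pm) — 14.
Hiring=4pm: (2pm,2pm,3pm,4pm) (2pm,3pm,2pm,4pm) (2pm,3pm,3pm,2pm) (2pm,3pm,3pm,4pm) (2pm,4pm,2pm,3pm) (2pm,4pm,3pm,2pm) (3pm,2pm,2pm,3pm) (3pm,2pm,2pm,4pm) (3pm,2pm,3pm,4pm) (3pm,3pm,2pm,4pm) (3pm,4pm,2pm,3pm) (3pm,4pm,3pm,2pm) (4pm,2pm,2pm,3pm) (4pm,3pm,3pm,2pm) — 14.
Summing: 14 + 14 + 14 = 42.

42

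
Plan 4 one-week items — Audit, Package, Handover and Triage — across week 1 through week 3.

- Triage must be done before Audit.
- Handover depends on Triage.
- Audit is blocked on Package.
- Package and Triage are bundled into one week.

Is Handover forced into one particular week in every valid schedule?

No

Handover can be week 2 (e.g. Package in week 1; Triage in week 1; Audit in week 2; Handover in week 2) or week 3 (e.g. Audit in week 2; Package in week 1; Triage in week 1; Handover in week 3).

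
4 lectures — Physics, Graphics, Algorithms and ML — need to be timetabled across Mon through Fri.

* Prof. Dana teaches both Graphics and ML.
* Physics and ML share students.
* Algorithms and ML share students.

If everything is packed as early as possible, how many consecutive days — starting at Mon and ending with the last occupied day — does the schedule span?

2 days

Could 1 day be enough, i.e. nothing placed later than Mon? No: ML can't share with Algorithms (Mon) → nothing is left.
So 1 day is not enough.
2 works (last occupied day: Tue): for example Physics -> Mon; Graphics -> Mon; ML -> Tue; Algorithms -> Mon.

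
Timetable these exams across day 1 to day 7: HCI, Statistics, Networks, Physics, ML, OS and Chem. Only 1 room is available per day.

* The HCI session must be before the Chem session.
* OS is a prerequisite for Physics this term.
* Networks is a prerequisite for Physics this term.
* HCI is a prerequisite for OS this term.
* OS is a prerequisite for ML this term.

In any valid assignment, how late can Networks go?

Downstream work caps Networks at day 6.
Networks at day 6 is achievable: Chem=day 4; Physics=day 7; ML=day 3; OS=day 2; HCI=day 1; Statistics=day 5; Networks=day 6.

day 6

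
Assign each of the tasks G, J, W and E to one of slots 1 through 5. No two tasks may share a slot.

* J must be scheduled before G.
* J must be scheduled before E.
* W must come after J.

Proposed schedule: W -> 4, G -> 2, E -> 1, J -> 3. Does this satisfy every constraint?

No — it violates: J must be scheduled before E

J must be scheduled before E — violated.
J must be scheduled before G — violated.
No two tasks may share a slot — holds.
W must come after J — holds.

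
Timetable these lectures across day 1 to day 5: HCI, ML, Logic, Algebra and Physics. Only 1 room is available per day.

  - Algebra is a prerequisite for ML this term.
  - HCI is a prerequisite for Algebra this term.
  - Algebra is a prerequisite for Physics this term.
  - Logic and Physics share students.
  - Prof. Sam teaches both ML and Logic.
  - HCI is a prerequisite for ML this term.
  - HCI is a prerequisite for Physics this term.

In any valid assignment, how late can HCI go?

Downstream work caps HCI at day 3.
HCI at day 2 is achievable: Algebra=day 3; ML=day 4; Logic=day 1; HCI=day 2; Physics=day 5.
Nothing later works — the conflict and capacity constraints rule out every day after day 2.

day 2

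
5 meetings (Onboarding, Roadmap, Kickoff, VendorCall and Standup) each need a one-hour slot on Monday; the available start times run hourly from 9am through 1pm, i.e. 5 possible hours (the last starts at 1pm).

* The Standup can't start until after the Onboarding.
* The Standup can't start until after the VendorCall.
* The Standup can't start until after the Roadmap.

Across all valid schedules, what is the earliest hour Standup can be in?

Precedence pushes Standup to at least 10am.
Standup at 10am is achievable: VendorCall in 9am, Standup in 10am, Roadmap in 9am, Onboarding in 9am, Kickoff in 9am.

10am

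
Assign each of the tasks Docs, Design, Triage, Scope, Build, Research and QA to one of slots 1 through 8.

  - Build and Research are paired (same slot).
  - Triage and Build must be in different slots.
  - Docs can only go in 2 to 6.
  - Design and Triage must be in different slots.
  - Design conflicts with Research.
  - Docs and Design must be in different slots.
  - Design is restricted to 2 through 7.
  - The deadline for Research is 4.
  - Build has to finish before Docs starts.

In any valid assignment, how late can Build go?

4

Build must be in the same slot as Research, which can't be after 4, so Build is at most 4.
Build at 4 is achievable: Triage in 1; Build in 4; Design in 2; Docs in 5; Research in 4; Scope in 1; QA in 1.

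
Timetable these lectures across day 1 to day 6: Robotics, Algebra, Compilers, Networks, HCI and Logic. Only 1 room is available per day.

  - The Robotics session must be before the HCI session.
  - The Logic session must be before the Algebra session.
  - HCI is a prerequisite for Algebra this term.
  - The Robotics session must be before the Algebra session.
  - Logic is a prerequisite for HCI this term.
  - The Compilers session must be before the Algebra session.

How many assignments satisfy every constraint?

48

Splitting on Robotics: it can be day 1 (15), day 2 (15), day 3 (12), day 4 (6). Listing each branch's schedules as (Algebra, Compilers, Networks, HCI, Logic) by day number:
Robotics=day 1: (5,2,6,4,3) (5,3,6,4,2) (5,4,6,3,2) (6,2,3,5,4) (6,2,4,5,3) (6,2,5,4,3) (6,3,2,5,4) (6,3,4,5,2) (6,3,5,4,2) (6,4,2,5,3) (6,4,3,5,2) (6,4,5,3,2) (6,5,2,4,3) (6,5,3,4,2) (6,5,4,3,2) — 15.
Robotics=day 2: (5,1,6,4,3) (5,3,6,4,1) (5,4,6,3,1) (6,1,3,5,4) (6,1,4,5,3) (6,1,5,4,3) (6,3,1,5,4) (6,3,4,5,1) (6,3,5,4,1) (6,4,1,5,3) (6,4,3,5,1) (6,4,5,3,1) (6,5,1,4,3) (6,5,3,4,1) (6,5,4,3,1) — 15.
Robotics=day 3: (5,1,6,4,2) (5,2,6,4,1) (6,1,2,5,4) (6,1,4,5,2) (6,1,5,4,2) (6,2,1,5,4) (6,2,4,5,1) (6,2,5,4,1) (6,4,1,5,2) (6,4,2,5,1) (6,5,1,4,2) (6,5,2,4,1) — 12.
Robotics=day 4: (6,1,2,5,3) (6,1,3,5,2) (6,2,1,5,3) (6,2,3,5,1) (6,3,1,5,2) (6,3,2,5,1) — 6.
Summing: 15 + 15 + 12 + 6 = 48.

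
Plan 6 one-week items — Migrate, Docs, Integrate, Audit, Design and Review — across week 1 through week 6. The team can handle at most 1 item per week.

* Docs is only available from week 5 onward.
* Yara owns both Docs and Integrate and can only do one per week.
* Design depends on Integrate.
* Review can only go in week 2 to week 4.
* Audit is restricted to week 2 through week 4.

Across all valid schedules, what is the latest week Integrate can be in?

week 4

Downstream work caps Integrate at week 5.
Integrate at week 4 is achievable: Integrate=week 4; Audit=week 2; Design=week 6; Docs=week 5; Migrate=week 1; Review=week 3.
Nothing later works — the conflict and capacity constraints rule out every week after week 4.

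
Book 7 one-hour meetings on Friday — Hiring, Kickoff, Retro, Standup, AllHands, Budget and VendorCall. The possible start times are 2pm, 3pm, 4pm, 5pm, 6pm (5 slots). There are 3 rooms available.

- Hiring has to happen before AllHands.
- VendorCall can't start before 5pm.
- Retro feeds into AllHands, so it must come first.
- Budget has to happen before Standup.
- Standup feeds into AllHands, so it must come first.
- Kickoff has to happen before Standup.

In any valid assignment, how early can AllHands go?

4pm

Precedence pushes AllHands to at least 4pm.
AllHands at 4pm is achievable: VendorCall in 5pm, Kickoff in 2pm, Budget in 2pm, AllHands in 4pm, Standup in 3pm, Retro in 3pm, Hiring in 2pm.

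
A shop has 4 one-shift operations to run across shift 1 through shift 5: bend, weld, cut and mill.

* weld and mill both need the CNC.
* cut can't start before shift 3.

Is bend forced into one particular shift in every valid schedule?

bend can be shift 1 (e.g. bend -> shift 1; mill -> shift 2; weld -> shift 1; cut -> shift 3) or shift 2 (e.g. weld=shift 1, cut=shift 3, bend=shift 2, mill=shift 2).

No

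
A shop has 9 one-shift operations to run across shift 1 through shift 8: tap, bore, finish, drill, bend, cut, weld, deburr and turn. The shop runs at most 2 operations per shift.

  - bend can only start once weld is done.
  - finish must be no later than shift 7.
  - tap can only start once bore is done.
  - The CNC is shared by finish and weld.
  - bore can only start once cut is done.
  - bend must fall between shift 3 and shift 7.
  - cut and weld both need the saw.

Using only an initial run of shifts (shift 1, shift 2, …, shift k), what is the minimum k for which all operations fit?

5

The precedence chain requires at least 3 distinct shifts.
With at most 2 per shift and 9 operations, at least 5 shifts are needed.
5 works (last occupied shift: shift 5): for example turn -> shift 5, bend -> shift 3, finish -> shift 1, tap -> shift 3, weld -> shift 2, deburr -> shift 4, cut -> shift 1, bore -> shift 2, drill -> shift 4.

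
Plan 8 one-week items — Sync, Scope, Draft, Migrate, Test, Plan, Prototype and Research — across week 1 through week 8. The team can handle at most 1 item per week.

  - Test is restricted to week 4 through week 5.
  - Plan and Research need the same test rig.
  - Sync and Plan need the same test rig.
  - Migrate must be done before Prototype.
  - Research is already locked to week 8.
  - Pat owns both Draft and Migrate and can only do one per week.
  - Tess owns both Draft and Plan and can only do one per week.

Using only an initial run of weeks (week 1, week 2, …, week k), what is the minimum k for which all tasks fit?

8

The precedence chain requires at least 2 distinct weeks.
With at most 1 per week and 8 tasks, at least 8 weeks are needed.
Research can't be placed before week 8, so the schedule must run through at least week 8.
8 works (last occupied week: week 8): for example Sync=week 3; Test=week 4; Research=week 8; Plan=week 7; Draft=week 6; Migrate=week 1; Prototype=week 2; Scope=week 5.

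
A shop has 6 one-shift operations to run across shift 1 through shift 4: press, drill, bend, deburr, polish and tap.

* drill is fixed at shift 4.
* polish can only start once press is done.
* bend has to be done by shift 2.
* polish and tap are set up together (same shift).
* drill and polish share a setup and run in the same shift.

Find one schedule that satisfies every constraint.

polish in shift 4, drill in shift 4, tap in shift 4, press in shift 1, deburr in shift 1, bend in shift 1

Checking: press(shift 1) before polish(shift 4); drill = polish = shift 4; polish = tap = shift 4; drill=shift 4 in [shift 4,shift 4]; bend=shift 1 in [shift 1,shift 2].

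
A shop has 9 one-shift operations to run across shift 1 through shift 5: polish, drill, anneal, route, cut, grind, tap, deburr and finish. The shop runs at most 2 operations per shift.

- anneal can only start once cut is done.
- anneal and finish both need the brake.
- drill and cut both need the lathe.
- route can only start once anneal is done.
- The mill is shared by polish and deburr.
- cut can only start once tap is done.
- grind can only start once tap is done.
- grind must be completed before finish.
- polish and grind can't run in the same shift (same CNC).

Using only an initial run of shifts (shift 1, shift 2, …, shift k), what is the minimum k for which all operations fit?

5 shifts

The precedence chain requires at least 4 distinct shifts.
With at most 2 per shift and 9 operations, at least 5 shifts are needed.
5 works (last occupied shift: shift 5): for example cut -> shift 2; tap -> shift 1; route -> shift 4; deburr -> shift 5; grind -> shift 2; drill -> shift 3; polish -> shift 1; anneal -> shift 3; finish -> shift 4.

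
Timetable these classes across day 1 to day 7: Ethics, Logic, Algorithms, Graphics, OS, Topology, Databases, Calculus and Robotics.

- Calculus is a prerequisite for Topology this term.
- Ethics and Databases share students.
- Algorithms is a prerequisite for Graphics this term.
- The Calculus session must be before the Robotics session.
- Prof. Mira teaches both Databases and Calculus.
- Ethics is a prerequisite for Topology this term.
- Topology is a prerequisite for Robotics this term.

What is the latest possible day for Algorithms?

day 6

Downstream work caps Algorithms at day 6.
Algorithms at day 6 is achievable: Calculus=day 1; Algorithms=day 6; Ethics=day 1; OS=day 1; Databases=day 2; Topology=day 2; Robotics=day 3; Logic=day 1; Graphics=day 7.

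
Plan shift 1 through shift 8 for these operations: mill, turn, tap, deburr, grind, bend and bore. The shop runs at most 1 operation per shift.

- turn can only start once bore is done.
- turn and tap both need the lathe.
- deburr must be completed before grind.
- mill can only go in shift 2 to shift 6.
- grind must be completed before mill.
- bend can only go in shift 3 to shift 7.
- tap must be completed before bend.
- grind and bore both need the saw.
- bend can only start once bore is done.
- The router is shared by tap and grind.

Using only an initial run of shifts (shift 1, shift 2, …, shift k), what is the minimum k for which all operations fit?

7

The precedence chain requires at least 3 distinct shifts.
With at most 1 per shift and 7 operations, at least 7 shifts are needed.
7 works (last occupied shift: shift 7): for example bore -> shift 1; mill -> shift 6; grind -> shift 5; bend -> shift 3; turn -> shift 7; tap -> shift 2; deburr -> shift 4.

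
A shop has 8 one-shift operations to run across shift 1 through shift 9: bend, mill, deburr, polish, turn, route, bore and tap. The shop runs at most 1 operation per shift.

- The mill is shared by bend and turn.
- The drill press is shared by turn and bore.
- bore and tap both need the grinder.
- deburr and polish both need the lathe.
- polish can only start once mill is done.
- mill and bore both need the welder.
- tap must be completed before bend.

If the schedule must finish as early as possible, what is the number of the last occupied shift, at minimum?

The precedence chain requires at least 2 distinct shifts.
With at most 1 per shift and 8 operations, at least 8 shifts are needed.
8 works (last occupied shift: shift 8): for example tap=shift 1, polish=shift 4, route=shift 7, turn=shift 6, bend=shift 2, deburr=shift 5, bore=shift 8, mill=shift 3.

8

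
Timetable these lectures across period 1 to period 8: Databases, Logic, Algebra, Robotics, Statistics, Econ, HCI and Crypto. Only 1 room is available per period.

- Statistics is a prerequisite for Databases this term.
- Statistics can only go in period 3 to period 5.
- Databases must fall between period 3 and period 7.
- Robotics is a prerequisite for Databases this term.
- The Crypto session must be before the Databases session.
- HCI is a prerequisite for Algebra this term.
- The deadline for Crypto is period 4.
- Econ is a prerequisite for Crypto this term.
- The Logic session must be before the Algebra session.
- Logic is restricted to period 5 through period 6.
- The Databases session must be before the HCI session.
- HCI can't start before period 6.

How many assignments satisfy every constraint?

12

Splitting on Databases: it can be period 5 (6), period 6 (6). Listing each branch's schedules as (Logic, Algebra, Robotics, Statistics, Econ, HCI, Crypto) by period number:
Databases=period 5: (6,8,1,3,2,7,4) (6,8,1,4,2,7,3) (6,8,2,3,1,7,4) (6,8,2,4,1,7,3) (6,8,3,4,1,7,2) (6,8,4,3,1,7,2) — 6.
Databases=period 6: (5,8,1,3,2,7,4) (5,8,1,4,2,7,3) (5,8,2,3,1,7,4) (5,8,2,4,1,7,3) (5,8,3,4,1,7,2) (5,8,4,3,1,7,2) — 6.
Summing: 6 + 6 = 12.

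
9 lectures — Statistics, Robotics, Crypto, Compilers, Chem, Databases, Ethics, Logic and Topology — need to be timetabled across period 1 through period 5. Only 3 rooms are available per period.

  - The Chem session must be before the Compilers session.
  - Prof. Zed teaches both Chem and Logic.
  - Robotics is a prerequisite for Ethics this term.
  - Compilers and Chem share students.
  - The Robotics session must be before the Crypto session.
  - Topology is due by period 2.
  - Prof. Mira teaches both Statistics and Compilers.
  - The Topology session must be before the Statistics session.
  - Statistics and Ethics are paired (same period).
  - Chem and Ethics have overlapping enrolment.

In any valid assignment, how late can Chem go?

period 4

Downstream work caps Chem at period 4.
Chem at period 4 is achievable: Robotics in period 1; Chem in period 4; Databases in period 1; Ethics in period 2; Compilers in period 5; Crypto in period 2; Topology in period 1; Logic in period 3; Statistics in period 2.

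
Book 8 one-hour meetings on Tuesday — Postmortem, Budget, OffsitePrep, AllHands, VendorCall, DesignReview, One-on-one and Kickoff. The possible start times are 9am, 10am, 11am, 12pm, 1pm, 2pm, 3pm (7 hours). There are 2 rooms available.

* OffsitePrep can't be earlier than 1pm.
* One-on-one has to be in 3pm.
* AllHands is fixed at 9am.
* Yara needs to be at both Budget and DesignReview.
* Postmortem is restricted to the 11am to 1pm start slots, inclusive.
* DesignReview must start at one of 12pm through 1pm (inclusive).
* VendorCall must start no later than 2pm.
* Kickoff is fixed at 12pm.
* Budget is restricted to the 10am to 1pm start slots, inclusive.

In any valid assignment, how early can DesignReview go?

DesignReview is available from 12pm; DesignReview's own window allows nothing later than 1pm.
DesignReview at 12pm is achievable: AllHands in 9am; Kickoff in 12pm; Postmortem in 11am; OffsitePrep in 1pm; DesignReview in 12pm; One-on-one in 3pm; Budget in 10am; VendorCall in 9am.

12pm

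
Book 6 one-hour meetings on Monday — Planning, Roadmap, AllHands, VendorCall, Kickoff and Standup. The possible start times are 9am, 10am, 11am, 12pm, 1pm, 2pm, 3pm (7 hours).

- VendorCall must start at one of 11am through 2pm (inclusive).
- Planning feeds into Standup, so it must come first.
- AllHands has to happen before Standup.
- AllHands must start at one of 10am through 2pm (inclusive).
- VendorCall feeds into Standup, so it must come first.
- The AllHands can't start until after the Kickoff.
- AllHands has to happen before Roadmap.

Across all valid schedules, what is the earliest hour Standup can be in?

Precedence pushes Standup to at least 12pm.
Standup at 12pm is achievable: Planning -> 9am; AllHands -> 10am; VendorCall -> 11am; Kickoff -> 9am; Standup -> 12pm; Roadmap -> 11am.

12pm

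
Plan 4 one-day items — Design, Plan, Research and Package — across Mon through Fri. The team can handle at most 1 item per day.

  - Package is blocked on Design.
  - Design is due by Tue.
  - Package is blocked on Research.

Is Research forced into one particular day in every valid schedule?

No

Research can be Mon (e.g. Plan in Thu; Package in Wed; Design in Tue; Research in Mon) or Tue (e.g. Package=Wed; Plan=Thu; Research=Tue; Design=Mon).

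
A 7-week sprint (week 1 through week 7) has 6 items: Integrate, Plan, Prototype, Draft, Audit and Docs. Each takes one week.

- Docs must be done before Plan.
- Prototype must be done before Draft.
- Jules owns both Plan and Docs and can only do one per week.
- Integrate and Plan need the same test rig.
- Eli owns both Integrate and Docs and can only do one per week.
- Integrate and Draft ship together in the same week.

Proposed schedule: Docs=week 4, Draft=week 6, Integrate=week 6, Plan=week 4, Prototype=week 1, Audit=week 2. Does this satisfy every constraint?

Invalid. Jules owns both Plan and Docs and can only do one per week.

Integrate and Plan need the same test rig — holds.
Prototype must be done before Draft — holds.
Eli owns both Integrate and Docs and can only do one per week — holds.
Jules owns both Plan and Docs and can only do one per week — violated.
Integrate and Draft ship together in the same week — holds.
Docs must be done before Plan — violated.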